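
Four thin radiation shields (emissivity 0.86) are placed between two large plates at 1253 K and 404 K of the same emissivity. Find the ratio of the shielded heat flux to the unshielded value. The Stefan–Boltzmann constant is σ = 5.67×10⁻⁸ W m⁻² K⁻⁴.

ratio ≈ 0.200

With N identical shields there are N+1 = 5 gaps in series, each with the same radiative resistance, so the flux falls to 1/(N+1) of its unshielded value.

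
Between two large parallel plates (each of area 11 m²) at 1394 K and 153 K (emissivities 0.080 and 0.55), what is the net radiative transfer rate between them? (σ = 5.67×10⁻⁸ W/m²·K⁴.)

Q ≈ 1.77×10^5 W

For two large parallel gray plates, q = σ(T₁⁴ − T₂⁴) / (1/ε₁ + 1/ε₂ − 1).
1/ε₁ + 1/ε₂ − 1 = 1/0.080 + 1/0.55 − 1 = 13.32.
T₁⁴ − T₂⁴ = 3.78×10^12 − 5.48×10^8 = 3.78×10^12 K⁴.
q = 5.67×10⁻⁸ × 3.78×10^12 / 13.32 = 16100 W/m².
Q = q·A = 16100 × 11 = 1.77×10^5 W.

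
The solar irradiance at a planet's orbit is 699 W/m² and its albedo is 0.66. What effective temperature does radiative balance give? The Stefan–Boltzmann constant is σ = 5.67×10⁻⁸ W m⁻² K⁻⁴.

T ≈ 180 K

Power absorbed = (1−a)S·πR²; power emitted = 4πR²σT⁴. Equating and cancelling πR²:
T = ((1−a)S / 4σ)^(1/4) = (238 / (4 × 5.67×10⁻⁸))^(1/4) = (1.05×10^9)^(1/4).
T = 180 K.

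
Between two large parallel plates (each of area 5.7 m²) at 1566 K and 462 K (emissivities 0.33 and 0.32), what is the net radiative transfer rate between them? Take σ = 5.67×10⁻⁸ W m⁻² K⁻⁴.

Q ≈ 3.74×10^5 W

For two large parallel gray plates, q = σ(T₁⁴ − T₂⁴) / (1/ε₁ + 1/ε₂ − 1).
1/ε₁ + 1/ε₂ − 1 = 1/0.33 + 1/0.32 − 1 = 5.155.
T₁⁴ − T₂⁴ = 6.01×10^12 − 4.56×10^10 = 5.97×10^12 K⁴.
q = 5.67×10⁻⁸ × 5.97×10^12 / 5.155 = 65600 W/m².
Q = q·A = 65600 × 5.7 = 3.74×10^5 W.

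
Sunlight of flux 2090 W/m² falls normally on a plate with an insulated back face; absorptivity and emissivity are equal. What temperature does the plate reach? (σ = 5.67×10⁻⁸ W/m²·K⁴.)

Absorbed flux αS = emitted flux εσT⁴ (one radiating face); with α = ε, T = (S/σ)^(1/4).
T = (2090 / 5.67×10⁻⁸)^(1/4) = (3.69×10^10)^(1/4).
T = 438 K.

T ≈ 438 K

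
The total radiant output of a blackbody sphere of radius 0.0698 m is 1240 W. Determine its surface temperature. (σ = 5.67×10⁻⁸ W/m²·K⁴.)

T ≈ 773 K

A = 4πr² = 4π × (0.0698)² = 0.0612 m².
From P = σAT⁴, T = (P / σA)^(1/4) = (1240 / (5.67×10⁻⁸ × 0.0612))^(1/4).
T = (3.57×10^11)^(1/4) = 773 K.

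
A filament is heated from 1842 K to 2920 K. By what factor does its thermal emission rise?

P ∝ T⁴, so the ratio is (2920/1842)⁴ = (1.585)⁴ = 6.31.

ratio ≈ 6.31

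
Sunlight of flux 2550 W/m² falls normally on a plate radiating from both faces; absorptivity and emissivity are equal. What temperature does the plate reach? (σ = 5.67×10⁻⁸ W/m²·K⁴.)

T ≈ 387 K

Absorbed flux αS = emitted flux 2εσT⁴ per unit area; with α = ε this gives T = (S/2σ)^(1/4).
T = (2550 / (2 × 5.67×10⁻⁸))^(1/4) = (2.25×10^10)^(1/4).
T = 387 K.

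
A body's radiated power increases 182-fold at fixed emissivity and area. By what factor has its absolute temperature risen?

factor ≈ 3.67

P ∝ T⁴ ⇒ T ∝ P^(1/4), so T scales by (182)^(1/4) = 3.67.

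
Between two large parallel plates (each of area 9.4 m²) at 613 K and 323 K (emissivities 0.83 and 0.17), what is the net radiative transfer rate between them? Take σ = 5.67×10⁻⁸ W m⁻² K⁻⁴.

For two large parallel gray plates, q = σ(T₁⁴ − T₂⁴) / (1/ε₁ + 1/ε₂ − 1).
1/ε₁ + 1/ε₂ − 1 = 1/0.83 + 1/0.17 − 1 = 6.087.
T₁⁴ − T₂⁴ = 1.41×10^11 − 1.09×10^10 = 1.30×10^11 K⁴.
q = 5.67×10⁻⁸ × 1.30×10^11 / 6.087 = 1210 W/m².
Q = q·A = 1210 × 9.4 = 11400 W.

Q ≈ 11400 W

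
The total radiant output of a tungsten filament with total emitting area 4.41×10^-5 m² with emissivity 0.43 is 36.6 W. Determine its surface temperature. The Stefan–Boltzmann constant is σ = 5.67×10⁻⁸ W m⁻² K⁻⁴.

From P = εσAT⁴, T = (P / εσA)^(1/4) = (36.6 / (0.43 × 5.67×10⁻⁸ × 4.41×10^-5))^(1/4).
T = (3.40×10^13)^(1/4) = 2420 K.

T ≈ 2420 K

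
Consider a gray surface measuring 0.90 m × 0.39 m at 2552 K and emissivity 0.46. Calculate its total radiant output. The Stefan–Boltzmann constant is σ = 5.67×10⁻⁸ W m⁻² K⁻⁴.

A = 0.90 × 0.39 = 0.351 m².
Stefan–Boltzmann: P = εσAT⁴ = 0.46 × 5.67×10⁻⁸ × 0.351 × (2552)⁴ = 0.46 × 5.67×10⁻⁸ × 0.351 × 4.24×10^13.
P = 3.88×10^5 W.

P ≈ 3.88×10^5 W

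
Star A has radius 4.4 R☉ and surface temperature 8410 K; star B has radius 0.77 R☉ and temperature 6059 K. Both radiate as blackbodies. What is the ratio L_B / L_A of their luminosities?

L = 4πR²σT⁴ ∝ R²T⁴, so L_B/L_A = (0.77/4.4)² × (6059/8410)⁴ = 0.0306 × 0.269 = 8.25×10^-3.

L_B/L_A ≈ 8.25×10^-3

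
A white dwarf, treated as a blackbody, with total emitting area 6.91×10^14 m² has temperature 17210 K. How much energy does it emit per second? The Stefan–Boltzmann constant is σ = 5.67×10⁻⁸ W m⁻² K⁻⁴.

P = σAT⁴ = 5.67×10⁻⁸ × 6.91×10^14 × (17210)⁴ = 5.67×10⁻⁸ × 6.91×10^14 × 8.77×10^16.
P = 3.44×10^24 W.

P ≈ 3.44×10^24 W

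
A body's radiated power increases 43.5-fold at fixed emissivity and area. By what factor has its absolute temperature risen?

factor ≈ 2.57

P ∝ T⁴ ⇒ T ∝ P^(1/4), so T scales by (43.5)^(1/4) = 2.57.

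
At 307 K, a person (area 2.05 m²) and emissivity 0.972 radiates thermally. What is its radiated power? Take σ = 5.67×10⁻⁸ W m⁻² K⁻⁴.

P ≈ 1000 W

Stefan–Boltzmann: P = εσAT⁴ = 0.972 × 5.67×10⁻⁸ × 2.05 × (307)⁴ = 0.972 × 5.67×10⁻⁸ × 2.05 × 8.88×10^9.
P = 1000 W.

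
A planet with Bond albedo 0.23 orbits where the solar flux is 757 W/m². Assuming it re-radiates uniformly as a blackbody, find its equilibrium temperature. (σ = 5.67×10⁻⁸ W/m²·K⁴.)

T ≈ 225 K

Power absorbed = (1−a)S·πR²; power emitted = 4πR²σT⁴. Equating and cancelling πR²:
T = ((1−a)S / 4σ)^(1/4) = (583 / (4 × 5.67×10⁻⁸))^(1/4) = (2.57×10^9)^(1/4).
T = 225 K.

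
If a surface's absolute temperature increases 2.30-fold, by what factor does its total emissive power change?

factor ≈ 28.0

P ∝ T⁴, so the power scales as (2.30)⁴ = 28.0.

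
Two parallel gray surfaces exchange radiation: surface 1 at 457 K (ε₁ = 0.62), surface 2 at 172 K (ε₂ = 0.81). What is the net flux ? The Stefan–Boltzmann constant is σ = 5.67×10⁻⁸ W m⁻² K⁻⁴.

q ≈ 1310 W/m²

For two large parallel gray plates, q = σ(T₁⁴ − T₂⁴) / (1/ε₁ + 1/ε₂ − 1).
1/ε₁ + 1/ε₂ − 1 = 1/0.62 + 1/0.81 − 1 = 1.847.
T₁⁴ − T₂⁴ = 4.36×10^10 − 8.75×10^8 = 4.27×10^10 K⁴.
q = 5.67×10⁻⁸ × 4.27×10^10 / 1.847 = 1310 W/m².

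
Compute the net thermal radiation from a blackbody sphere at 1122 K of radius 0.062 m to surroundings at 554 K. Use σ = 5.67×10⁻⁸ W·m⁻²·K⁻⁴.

Q ≈ 4080 W

A = 4πr² = 4π × (0.062)² = 0.0483 m².
Q = σA(T⁴ − T_s⁴). T⁴ − T_s⁴ = (1122)⁴ − (554)⁴ = 1.58×10^12 − 9.42×10^10 = 1.49×10^12 K⁴.
Q = 5.67×10⁻⁸ × 0.0483 × 1.49×10^12 = 4080 W.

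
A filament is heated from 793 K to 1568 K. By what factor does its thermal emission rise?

P ∝ T⁴, so the ratio is (1568/793)⁴ = (1.977)⁴ = 15.3.

ratio ≈ 15.3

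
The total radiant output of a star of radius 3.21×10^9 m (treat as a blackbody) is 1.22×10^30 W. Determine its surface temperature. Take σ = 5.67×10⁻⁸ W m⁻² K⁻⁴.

T ≈ 20200 K

A = 4πr² = 4π × (3.21×10^9)² = 1.29×10^20 m².
From P = σAT⁴, T = (P / σA)^(1/4) = (1.22×10^30 / (5.67×10⁻⁸ × 1.29×10^20))^(1/4).
T = (1.66×10^17)^(1/4) = 20200 K.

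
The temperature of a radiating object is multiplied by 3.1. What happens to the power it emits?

factor ≈ 92.4

P ∝ T⁴, so the power scales as (3.1)⁴ = 92.4.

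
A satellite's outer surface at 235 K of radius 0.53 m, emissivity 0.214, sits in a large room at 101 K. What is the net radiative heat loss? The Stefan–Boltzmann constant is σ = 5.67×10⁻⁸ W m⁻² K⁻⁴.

Q ≈ 126 W

A = 4πr² = 4π × (0.53)² = 3.53 m².
Q = εσA(T⁴ − T_s⁴). T⁴ − T_s⁴ = (235)⁴ − (101)⁴ = 3.05×10^9 − 1.04×10^8 = 2.95×10^9 K⁴.
Q = 0.214 × 5.67×10⁻⁸ × 3.53 × 2.95×10^9 = 126 W.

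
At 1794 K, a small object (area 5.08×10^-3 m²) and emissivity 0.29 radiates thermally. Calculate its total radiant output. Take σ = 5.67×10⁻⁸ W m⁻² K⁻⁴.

P = εσAT⁴ = 0.29 × 5.67×10⁻⁸ × 5.08×10^-3 × (1794)⁴ = 0.29 × 5.67×10⁻⁸ × 5.08×10^-3 × 1.04×10^13.
P = 865 W.

P ≈ 865 W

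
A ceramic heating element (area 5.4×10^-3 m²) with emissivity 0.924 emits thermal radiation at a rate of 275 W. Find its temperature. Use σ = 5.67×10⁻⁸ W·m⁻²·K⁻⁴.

T ≈ 993 K

From P = εσAT⁴, T = (P / εσA)^(1/4) = (275 / (0.924 × 5.67×10⁻⁸ × 5.40×10^-3))^(1/4).
T = (9.72×10^11)^(1/4) = 993 K.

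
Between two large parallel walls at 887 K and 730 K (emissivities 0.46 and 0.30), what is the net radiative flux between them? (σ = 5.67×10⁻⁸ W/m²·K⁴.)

For two large parallel gray plates, q = σ(T₁⁴ − T₂⁴) / (1/ε₁ + 1/ε₂ − 1).
1/ε₁ + 1/ε₂ − 1 = 1/0.46 + 1/0.30 − 1 = 4.507.
T₁⁴ − T₂⁴ = 6.19×10^11 − 2.84×10^11 = 3.35×10^11 K⁴.
q = 5.67×10⁻⁸ × 3.35×10^11 / 4.507 = 4210 W/m².

q ≈ 4210 W/m²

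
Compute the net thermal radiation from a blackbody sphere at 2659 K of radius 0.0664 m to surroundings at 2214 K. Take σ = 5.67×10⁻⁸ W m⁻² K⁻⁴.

A = 4πr² = 4π × (0.0664)² = 0.0554 m².
Q = σA(T⁴ − T_s⁴). T⁴ − T_s⁴ = (2659)⁴ − (2214)⁴ = 5.00×10^13 − 2.40×10^13 = 2.60×10^13 K⁴.
Q = 5.67×10⁻⁸ × 0.0554 × 2.60×10^13 = 81600 W.

Q ≈ 81600 W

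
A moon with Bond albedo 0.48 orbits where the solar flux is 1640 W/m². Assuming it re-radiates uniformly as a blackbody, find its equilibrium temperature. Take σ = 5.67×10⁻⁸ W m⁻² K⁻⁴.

Power absorbed = (1−a)S·πR²; power emitted = 4πR²σT⁴. Equating and cancelling πR²:
T = ((1−a)S / 4σ)^(1/4) = (853 / (4 × 5.67×10⁻⁸))^(1/4) = (3.76×10^9)^(1/4).
T = 248 K.

T ≈ 248 K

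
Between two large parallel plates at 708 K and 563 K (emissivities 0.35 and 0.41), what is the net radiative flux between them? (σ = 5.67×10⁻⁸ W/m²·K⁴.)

For two large parallel gray plates, q = σ(T₁⁴ − T₂⁴) / (1/ε₁ + 1/ε₂ − 1).
1/ε₁ + 1/ε₂ − 1 = 1/0.35 + 1/0.41 − 1 = 4.296.
T₁⁴ − T₂⁴ = 2.51×10^11 − 1.00×10^11 = 1.51×10^11 K⁴.
q = 5.67×10⁻⁸ × 1.51×10^11 / 4.296 = 1990 W/m².

q ≈ 1990 W/m²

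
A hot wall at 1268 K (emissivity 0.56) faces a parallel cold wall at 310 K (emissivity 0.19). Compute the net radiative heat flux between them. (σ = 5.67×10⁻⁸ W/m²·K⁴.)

For two large parallel gray plates, q = σ(T₁⁴ − T₂⁴) / (1/ε₁ + 1/ε₂ − 1).
1/ε₁ + 1/ε₂ − 1 = 1/0.56 + 1/0.19 − 1 = 6.049.
T₁⁴ − T₂⁴ = 2.59×10^12 − 9.24×10^9 = 2.58×10^12 K⁴.
q = 5.67×10⁻⁸ × 2.58×10^12 / 6.049 = 24100 W/m².

q ≈ 24100 W/m²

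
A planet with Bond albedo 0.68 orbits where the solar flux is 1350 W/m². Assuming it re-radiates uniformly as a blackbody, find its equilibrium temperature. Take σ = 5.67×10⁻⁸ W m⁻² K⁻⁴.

Power absorbed = (1−a)S·πR²; power emitted = 4πR²σT⁴. Equating and cancelling πR²:
T = ((1−a)S / 4σ)^(1/4) = (432 / (4 × 5.67×10⁻⁸))^(1/4) = (1.90×10^9)^(1/4).
T = 209 K.

T ≈ 209 K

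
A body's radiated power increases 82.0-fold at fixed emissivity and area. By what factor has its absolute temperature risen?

P ∝ T⁴ ⇒ T ∝ P^(1/4), so T scales by (82.0)^(1/4) = 3.01.

factor ≈ 3.01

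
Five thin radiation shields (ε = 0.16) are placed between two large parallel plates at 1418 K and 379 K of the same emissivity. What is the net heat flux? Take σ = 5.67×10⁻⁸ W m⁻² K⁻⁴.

q ≈ 3310 W/m²

Each of the 6 gaps contributes resistance (2/ε − 1) = 2/0.16 − 1 = 11.50; total = 69.00.
q = σ(T₁⁴ − T₂⁴) / 69.00 = 5.67×10⁻⁸ × 4.02×10^12 / 69.00 = 3310 W/m².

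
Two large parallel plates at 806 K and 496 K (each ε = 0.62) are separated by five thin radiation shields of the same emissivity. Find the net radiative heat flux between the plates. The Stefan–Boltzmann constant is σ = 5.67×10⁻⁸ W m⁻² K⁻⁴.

Each of the 6 gaps contributes resistance (2/ε − 1) = 2/0.62 − 1 = 2.226; total = 13.35.
q = σ(T₁⁴ − T₂⁴) / 13.35 = 5.67×10⁻⁸ × 3.62×10^11 / 13.35 = 1530 W/m².

q ≈ 1530 W/m²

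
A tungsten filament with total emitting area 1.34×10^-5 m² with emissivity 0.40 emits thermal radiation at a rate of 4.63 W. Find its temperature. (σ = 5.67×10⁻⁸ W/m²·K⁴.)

T ≈ 1980 K

From P = εσAT⁴, T = (P / εσA)^(1/4) = (4.63 / (0.40 × 5.67×10⁻⁸ × 1.34×10^-5))^(1/4).
T = (1.52×10^13)^(1/4) = 1980 K.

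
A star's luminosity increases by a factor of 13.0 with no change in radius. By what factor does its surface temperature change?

P ∝ T⁴ ⇒ T ∝ P^(1/4), so T scales by (13.0)^(1/4) = 1.90.

factor ≈ 1.90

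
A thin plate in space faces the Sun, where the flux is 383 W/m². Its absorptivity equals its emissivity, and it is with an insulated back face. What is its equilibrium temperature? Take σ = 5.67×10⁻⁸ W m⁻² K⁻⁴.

Absorbed flux αS = emitted flux εσT⁴ (one radiating face); with α = ε, T = (S/σ)^(1/4).
T = (383 / 5.67×10⁻⁸)^(1/4) = (6.75×10^9)^(1/4).
T = 287 K.

T ≈ 287 K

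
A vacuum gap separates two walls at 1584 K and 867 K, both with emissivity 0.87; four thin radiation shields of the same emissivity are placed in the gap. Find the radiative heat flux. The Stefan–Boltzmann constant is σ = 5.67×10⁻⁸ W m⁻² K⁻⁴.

q ≈ 50000 W/m²

Each of the 5 gaps contributes resistance (2/ε − 1) = 2/0.87 − 1 = 1.299; total = 6.494.
q = σ(T₁⁴ − T₂⁴) / 6.494 = 5.67×10⁻⁸ × 5.73×10^12 / 6.494 = 50000 W/m².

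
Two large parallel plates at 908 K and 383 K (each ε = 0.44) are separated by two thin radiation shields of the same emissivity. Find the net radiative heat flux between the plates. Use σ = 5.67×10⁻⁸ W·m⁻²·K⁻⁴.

Each of the 3 gaps contributes resistance (2/ε − 1) = 2/0.44 − 1 = 3.545; total = 10.64.
q = σ(T₁⁴ − T₂⁴) / 10.64 = 5.67×10⁻⁸ × 6.58×10^11 / 10.64 = 3510 W/m².

q ≈ 3510 W/m²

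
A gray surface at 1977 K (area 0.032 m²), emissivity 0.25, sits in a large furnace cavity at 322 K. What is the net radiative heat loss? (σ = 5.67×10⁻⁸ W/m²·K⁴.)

Q = εσA(T⁴ − T_s⁴). T⁴ − T_s⁴ = (1977)⁴ − (322)⁴ = 1.53×10^13 − 1.08×10^10 = 1.53×10^13 K⁴.
Q = 0.25 × 5.67×10⁻⁸ × 0.0320 × 1.53×10^13 = 6920 W.

Q ≈ 6920 W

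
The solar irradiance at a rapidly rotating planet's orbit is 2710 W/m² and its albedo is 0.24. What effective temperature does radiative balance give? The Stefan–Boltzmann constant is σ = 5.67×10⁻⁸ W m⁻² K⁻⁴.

T ≈ 309 K

Power absorbed = (1−a)S·πR²; power emitted = 4πR²σT⁴. Equating and cancelling πR²:
T = ((1−a)S / 4σ)^(1/4) = (2060 / (4 × 5.67×10⁻⁸))^(1/4) = (9.08×10^9)^(1/4).
T = 309 K.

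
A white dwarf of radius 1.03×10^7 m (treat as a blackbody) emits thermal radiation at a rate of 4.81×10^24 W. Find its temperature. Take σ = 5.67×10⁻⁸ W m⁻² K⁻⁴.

A = 4πr² = 4π × (1.03×10^7)² = 1.33×10^15 m².
From P = σAT⁴, T = (P / σA)^(1/4) = (4.81×10^24 / (5.67×10⁻⁸ × 1.33×10^15))^(1/4).
T = (6.36×10^16)^(1/4) = 15900 K.

T ≈ 15900 K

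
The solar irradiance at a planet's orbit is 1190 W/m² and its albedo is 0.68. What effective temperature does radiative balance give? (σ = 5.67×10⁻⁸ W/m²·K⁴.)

Power absorbed = (1−a)S·πR²; power emitted = 4πR²σT⁴. Equating and cancelling πR²:
T = ((1−a)S / 4σ)^(1/4) = (381 / (4 × 5.67×10⁻⁸))^(1/4) = (1.68×10^9)^(1/4).
T = 202 K.

T ≈ 202 K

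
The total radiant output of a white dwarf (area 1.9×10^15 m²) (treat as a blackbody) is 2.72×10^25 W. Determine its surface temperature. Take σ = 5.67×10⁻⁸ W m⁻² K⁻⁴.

From P = σAT⁴, T = (P / σA)^(1/4) = (2.72×10^25 / (5.67×10⁻⁸ × 1.90×10^15))^(1/4).
T = (2.52×10^17)^(1/4) = 22400 K.

T ≈ 22400 K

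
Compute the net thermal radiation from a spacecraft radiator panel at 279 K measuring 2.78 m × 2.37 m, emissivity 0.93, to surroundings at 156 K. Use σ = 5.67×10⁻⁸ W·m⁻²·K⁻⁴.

A = 2.78 × 2.37 = 6.59 m².
Q = εσA(T⁴ − T_s⁴). T⁴ − T_s⁴ = (279)⁴ − (156)⁴ = 6.06×10^9 − 5.92×10^8 = 5.47×10^9 K⁴.
Q = 0.93 × 5.67×10⁻⁸ × 6.59 × 5.47×10^9 = 1900 W.

Q ≈ 1900 W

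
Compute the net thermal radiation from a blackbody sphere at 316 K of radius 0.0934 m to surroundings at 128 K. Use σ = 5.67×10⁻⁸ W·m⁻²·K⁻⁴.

Q ≈ 60.3 W

A = 4πr² = 4π × (0.0934)² = 0.110 m².
Q = σA(T⁴ − T_s⁴). T⁴ − T_s⁴ = (316)⁴ − (128)⁴ = 9.97×10^9 − 2.68×10^8 = 9.70×10^9 K⁴.
Q = 5.67×10⁻⁸ × 0.110 × 9.70×10^9 = 60.3 W.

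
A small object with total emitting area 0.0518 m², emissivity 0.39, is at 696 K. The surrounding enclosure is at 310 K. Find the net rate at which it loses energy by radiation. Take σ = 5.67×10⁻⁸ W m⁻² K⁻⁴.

Q ≈ 258 W

Q = εσA(T⁴ − T_s⁴). T⁴ − T_s⁴ = (696)⁴ − (310)⁴ = 2.35×10^11 − 9.24×10^9 = 2.25×10^11 K⁴.
Q = 0.39 × 5.67×10⁻⁸ × 0.0518 × 2.25×10^11 = 258 W.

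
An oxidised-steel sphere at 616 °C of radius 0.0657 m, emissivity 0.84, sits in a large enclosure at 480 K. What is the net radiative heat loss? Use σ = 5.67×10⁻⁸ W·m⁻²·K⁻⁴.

A = 4πr² = 4π × (0.0657)² = 0.0542 m².
Convert: 616 °C = 889 K.
Q = εσA(T⁴ − T_s⁴). T⁴ − T_s⁴ = (889)⁴ − (480)⁴ = 6.25×10^11 − 5.31×10^10 = 5.72×10^11 K⁴.
Q = 0.84 × 5.67×10⁻⁸ × 0.0542 × 5.72×10^11 = 1480 W.

Q ≈ 1480 W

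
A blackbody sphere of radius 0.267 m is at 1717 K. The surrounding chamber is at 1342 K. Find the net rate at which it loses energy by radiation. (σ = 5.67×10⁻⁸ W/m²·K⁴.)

A = 4πr² = 4π × (0.267)² = 0.896 m².
Q = σA(T⁴ − T_s⁴). T⁴ − T_s⁴ = (1717)⁴ − (1342)⁴ = 8.69×10^12 − 3.24×10^12 = 5.45×10^12 K⁴.
Q = 5.67×10⁻⁸ × 0.896 × 5.45×10^12 = 2.77×10^5 W.

Q ≈ 2.77×10^5 W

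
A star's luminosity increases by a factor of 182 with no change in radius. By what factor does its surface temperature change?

P ∝ T⁴ ⇒ T ∝ P^(1/4), so T scales by (182)^(1/4) = 3.67.

factor ≈ 3.67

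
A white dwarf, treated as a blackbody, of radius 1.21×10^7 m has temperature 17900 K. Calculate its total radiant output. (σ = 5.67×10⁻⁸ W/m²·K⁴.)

A = 4πr² = 4π × (1.21×10^7)² = 1.84×10^15 m².
P = σAT⁴ = 5.67×10⁻⁸ × 1.84×10^15 × (17900)⁴ = 5.67×10⁻⁸ × 1.84×10^15 × 1.03×10^17.
P = 1.07×10^25 W.

P ≈ 1.07×10^25 W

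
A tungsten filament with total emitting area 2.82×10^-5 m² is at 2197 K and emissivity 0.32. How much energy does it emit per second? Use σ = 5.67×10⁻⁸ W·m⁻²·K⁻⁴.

P ≈ 11.9 W

Stefan–Boltzmann: P = εσAT⁴ = 0.32 × 5.67×10⁻⁸ × 2.82×10^-5 × (2197)⁴ = 0.32 × 5.67×10⁻⁸ × 2.82×10^-5 × 2.33×10^13.
P = 11.9 W.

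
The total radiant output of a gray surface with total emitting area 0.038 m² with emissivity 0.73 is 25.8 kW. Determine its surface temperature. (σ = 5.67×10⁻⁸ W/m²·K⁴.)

From P = εσAT⁴, T = (P / εσA)^(1/4) = (25800 / (0.73 × 5.67×10⁻⁸ × 0.0380))^(1/4).
T = (1.64×10^13)^(1/4) = 2010 K.

T ≈ 2010 K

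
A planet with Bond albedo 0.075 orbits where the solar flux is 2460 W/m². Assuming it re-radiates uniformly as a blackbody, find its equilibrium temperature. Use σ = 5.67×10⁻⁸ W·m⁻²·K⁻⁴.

Power absorbed = (1−a)S·πR²; power emitted = 4πR²σT⁴. Equating and cancelling πR²:
T = ((1−a)S / 4σ)^(1/4) = (2280 / (4 × 5.67×10⁻⁸))^(1/4) = (1.00×10^10)^(1/4).
T = 316 K.

T ≈ 316 K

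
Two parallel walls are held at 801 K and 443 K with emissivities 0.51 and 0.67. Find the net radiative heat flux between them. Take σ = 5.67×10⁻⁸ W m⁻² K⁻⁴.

q ≈ 8620 W/m²

For two large parallel gray plates, q = σ(T₁⁴ − T₂⁴) / (1/ε₁ + 1/ε₂ − 1).
1/ε₁ + 1/ε₂ − 1 = 1/0.51 + 1/0.67 − 1 = 2.453.
T₁⁴ − T₂⁴ = 4.12×10^11 − 3.85×10^10 = 3.73×10^11 K⁴.
q = 5.67×10⁻⁸ × 3.73×10^11 / 2.453 = 8620 W/m².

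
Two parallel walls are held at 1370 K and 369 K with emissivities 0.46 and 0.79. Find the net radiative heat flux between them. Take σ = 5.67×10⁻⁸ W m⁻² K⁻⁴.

q ≈ 81400 W/m²

For two large parallel gray plates, q = σ(T₁⁴ − T₂⁴) / (1/ε₁ + 1/ε₂ − 1).
1/ε₁ + 1/ε₂ − 1 = 1/0.46 + 1/0.79 − 1 = 2.440.
T₁⁴ − T₂⁴ = 3.52×10^12 − 1.85×10^10 = 3.50×10^12 K⁴.
q = 5.67×10⁻⁸ × 3.50×10^12 / 2.440 = 81400 W/m².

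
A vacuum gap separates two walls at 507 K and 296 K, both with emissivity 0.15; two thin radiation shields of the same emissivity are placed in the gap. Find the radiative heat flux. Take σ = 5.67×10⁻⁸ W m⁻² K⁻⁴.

q ≈ 89.5 W/m²

Each of the 3 gaps contributes resistance (2/ε − 1) = 2/0.15 − 1 = 12.33; total = 37.00.
q = σ(T₁⁴ − T₂⁴) / 37.00 = 5.67×10⁻⁸ × 5.84×10^10 / 37.00 = 89.5 W/m².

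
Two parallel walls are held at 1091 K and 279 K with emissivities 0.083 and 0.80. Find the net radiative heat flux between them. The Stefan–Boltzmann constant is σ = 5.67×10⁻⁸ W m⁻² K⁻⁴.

q ≈ 6500 W/m²

For two large parallel gray plates, q = σ(T₁⁴ − T₂⁴) / (1/ε₁ + 1/ε₂ − 1).
1/ε₁ + 1/ε₂ − 1 = 1/0.083 + 1/0.80 − 1 = 12.30.
T₁⁴ − T₂⁴ = 1.42×10^12 − 6.06×10^9 = 1.41×10^12 K⁴.
q = 5.67×10⁻⁸ × 1.41×10^12 / 12.30 = 6500 W/m².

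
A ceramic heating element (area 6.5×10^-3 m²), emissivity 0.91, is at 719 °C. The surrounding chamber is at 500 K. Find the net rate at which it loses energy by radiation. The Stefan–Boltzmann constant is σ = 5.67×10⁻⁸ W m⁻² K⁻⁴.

Convert: 719 °C = 992 K.
Q = εσA(T⁴ − T_s⁴). T⁴ − T_s⁴ = (992)⁴ − (500)⁴ = 9.68×10^11 − 6.25×10^10 = 9.06×10^11 K⁴.
Q = 0.91 × 5.67×10⁻⁸ × 6.50×10^-3 × 9.06×10^11 = 304 W.

Q ≈ 304 W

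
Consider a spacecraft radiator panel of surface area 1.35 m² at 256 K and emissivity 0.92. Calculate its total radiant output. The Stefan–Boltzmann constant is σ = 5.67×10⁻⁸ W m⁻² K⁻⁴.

P ≈ 302 W

Stefan–Boltzmann: P = εσAT⁴ = 0.92 × 5.67×10⁻⁸ × 1.35 × (256)⁴ = 0.92 × 5.67×10⁻⁸ × 1.35 × 4.29×10^9.
P = 302 W.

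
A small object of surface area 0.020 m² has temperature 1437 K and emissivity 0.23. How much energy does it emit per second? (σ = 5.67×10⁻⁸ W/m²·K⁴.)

P ≈ 1110 W

Stefan–Boltzmann: P = εσAT⁴ = 0.23 × 5.67×10⁻⁸ × 0.0200 × (1437)⁴ = 0.23 × 5.67×10⁻⁸ × 0.0200 × 4.26×10^12.
P = 1110 W.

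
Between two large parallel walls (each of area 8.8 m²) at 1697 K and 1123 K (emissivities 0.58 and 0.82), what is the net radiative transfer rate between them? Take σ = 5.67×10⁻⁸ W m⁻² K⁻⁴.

Q ≈ 1.72×10^6 W

For two large parallel gray plates, q = σ(T₁⁴ − T₂⁴) / (1/ε₁ + 1/ε₂ − 1).
1/ε₁ + 1/ε₂ − 1 = 1/0.58 + 1/0.82 − 1 = 1.944.
T₁⁴ − T₂⁴ = 8.29×10^12 − 1.59×10^12 = 6.70×10^12 K⁴.
q = 5.67×10⁻⁸ × 6.70×10^12 / 1.944 = 1.96×10^5 W/m².
Q = q·A = 1.96×10^5 × 8.8 = 1.72×10^6 W.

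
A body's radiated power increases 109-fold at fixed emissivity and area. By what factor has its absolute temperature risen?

factor ≈ 3.23

P ∝ T⁴ ⇒ T ∝ P^(1/4), so T scales by (109)^(1/4) = 3.23.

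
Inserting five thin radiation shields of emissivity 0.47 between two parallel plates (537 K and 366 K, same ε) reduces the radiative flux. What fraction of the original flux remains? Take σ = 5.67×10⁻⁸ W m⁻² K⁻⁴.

With N identical shields there are N+1 = 6 gaps in series, each with the same radiative resistance, so the flux falls to 1/(N+1) of its unshielded value.

ratio ≈ 0.167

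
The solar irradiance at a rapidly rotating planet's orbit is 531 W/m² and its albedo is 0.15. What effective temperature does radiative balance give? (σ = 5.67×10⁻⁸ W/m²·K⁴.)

T ≈ 211 K

Power absorbed = (1−a)S·πR²; power emitted = 4πR²σT⁴. Equating and cancelling πR²:
T = ((1−a)S / 4σ)^(1/4) = (451 / (4 × 5.67×10⁻⁸))^(1/4) = (1.99×10^9)^(1/4).
T = 211 K.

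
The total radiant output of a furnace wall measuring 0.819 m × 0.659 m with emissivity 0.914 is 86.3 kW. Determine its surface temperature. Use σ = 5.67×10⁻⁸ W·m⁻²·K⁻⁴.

T ≈ 1330 K

A = 0.819 × 0.659 = 0.540 m².
From P = εσAT⁴, T = (P / εσA)^(1/4) = (86300 / (0.914 × 5.67×10⁻⁸ × 0.540))^(1/4).
T = (3.09×10^12)^(1/4) = 1330 K.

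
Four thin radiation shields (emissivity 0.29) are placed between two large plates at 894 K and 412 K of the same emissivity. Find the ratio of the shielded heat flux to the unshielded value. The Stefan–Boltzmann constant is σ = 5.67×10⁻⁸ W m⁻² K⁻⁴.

ratio ≈ 0.200

With N identical shields there are N+1 = 5 gaps in series, each with the same radiative resistance, so the flux falls to 1/(N+1) of its unshielded value.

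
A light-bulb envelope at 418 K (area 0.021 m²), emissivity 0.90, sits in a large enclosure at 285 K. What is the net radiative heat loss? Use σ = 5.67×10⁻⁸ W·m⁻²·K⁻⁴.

Q = εσA(T⁴ − T_s⁴). T⁴ − T_s⁴ = (418)⁴ − (285)⁴ = 3.05×10^10 − 6.60×10^9 = 2.39×10^10 K⁴.
Q = 0.90 × 5.67×10⁻⁸ × 0.0210 × 2.39×10^10 = 25.6 W.

Q ≈ 25.6 W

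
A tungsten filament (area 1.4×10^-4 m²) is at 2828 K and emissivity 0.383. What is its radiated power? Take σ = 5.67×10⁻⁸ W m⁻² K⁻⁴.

P ≈ 194 W

P = εσAT⁴ = 0.383 × 5.67×10⁻⁸ × 1.40×10^-4 × (2828)⁴ = 0.383 × 5.67×10⁻⁸ × 1.40×10^-4 × 6.40×10^13.
P = 194 W.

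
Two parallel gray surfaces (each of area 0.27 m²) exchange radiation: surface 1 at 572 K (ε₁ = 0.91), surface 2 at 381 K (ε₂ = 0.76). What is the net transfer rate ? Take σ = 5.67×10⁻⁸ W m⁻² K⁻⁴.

For two large parallel gray plates, q = σ(T₁⁴ − T₂⁴) / (1/ε₁ + 1/ε₂ − 1).
1/ε₁ + 1/ε₂ − 1 = 1/0.91 + 1/0.76 − 1 = 1.415.
T₁⁴ − T₂⁴ = 1.07×10^11 − 2.11×10^10 = 8.60×10^10 K⁴.
q = 5.67×10⁻⁸ × 8.60×10^10 / 1.415 = 3450 W/m².
Q = q·A = 3450 × 0.27 = 930 W.

Q ≈ 930 W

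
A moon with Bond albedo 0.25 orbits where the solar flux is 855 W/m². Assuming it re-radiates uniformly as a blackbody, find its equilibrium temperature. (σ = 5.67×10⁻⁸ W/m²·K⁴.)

T ≈ 231 K

Power absorbed = (1−a)S·πR²; power emitted = 4πR²σT⁴. Equating and cancelling πR²:
T = ((1−a)S / 4σ)^(1/4) = (641 / (4 × 5.67×10⁻⁸))^(1/4) = (2.83×10^9)^(1/4).
T = 231 K.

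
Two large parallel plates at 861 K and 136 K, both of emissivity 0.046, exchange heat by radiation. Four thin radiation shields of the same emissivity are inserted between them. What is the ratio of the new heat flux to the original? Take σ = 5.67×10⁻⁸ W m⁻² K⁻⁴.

ratio ≈ 0.200

With N identical shields there are N+1 = 5 gaps in series, each with the same radiative resistance, so the flux falls to 1/(N+1) of its unshielded value.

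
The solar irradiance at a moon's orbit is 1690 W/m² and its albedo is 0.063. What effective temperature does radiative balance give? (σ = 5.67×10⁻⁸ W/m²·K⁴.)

T ≈ 289 K

Power absorbed = (1−a)S·πR²; power emitted = 4πR²σT⁴. Equating and cancelling πR²:
T = ((1−a)S / 4σ)^(1/4) = (1580 / (4 × 5.67×10⁻⁸))^(1/4) = (6.98×10^9)^(1/4).
T = 289 K.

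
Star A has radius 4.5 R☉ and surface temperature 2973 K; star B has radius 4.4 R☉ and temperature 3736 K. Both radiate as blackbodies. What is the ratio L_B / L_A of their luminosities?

L_B/L_A ≈ 2.38

L = 4πR²σT⁴ ∝ R²T⁴, so L_B/L_A = (4.4/4.5)² × (3736/2973)⁴ = 0.956 × 2.49 = 2.38.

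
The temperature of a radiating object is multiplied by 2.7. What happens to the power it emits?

factor ≈ 53.1

P ∝ T⁴, so the power scales as (2.7)⁴ = 53.1.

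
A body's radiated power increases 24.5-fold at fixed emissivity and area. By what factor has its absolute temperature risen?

P ∝ T⁴ ⇒ T ∝ P^(1/4), so T scales by (24.5)^(1/4) = 2.22.

factor ≈ 2.22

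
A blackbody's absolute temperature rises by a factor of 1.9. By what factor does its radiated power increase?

factor ≈ 13.0

P ∝ T⁴, so the power scales as (1.9)⁴ = 13.0.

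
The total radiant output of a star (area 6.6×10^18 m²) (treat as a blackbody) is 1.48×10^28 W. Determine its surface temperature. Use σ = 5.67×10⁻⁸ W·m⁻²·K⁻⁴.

From P = σAT⁴, T = (P / σA)^(1/4) = (1.48×10^28 / (5.67×10⁻⁸ × 6.60×10^18))^(1/4).
T = (3.95×10^16)^(1/4) = 14100 K.

T ≈ 14100 K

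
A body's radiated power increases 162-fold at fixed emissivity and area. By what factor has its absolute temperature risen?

P ∝ T⁴ ⇒ T ∝ P^(1/4), so T scales by (162)^(1/4) = 3.57.

factor ≈ 3.57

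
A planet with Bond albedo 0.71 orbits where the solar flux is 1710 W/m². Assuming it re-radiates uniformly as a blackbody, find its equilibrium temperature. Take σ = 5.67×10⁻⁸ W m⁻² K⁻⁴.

Power absorbed = (1−a)S·πR²; power emitted = 4πR²σT⁴. Equating and cancelling πR²:
T = ((1−a)S / 4σ)^(1/4) = (496 / (4 × 5.67×10⁻⁸))^(1/4) = (2.19×10^9)^(1/4).
T = 216 K.

T ≈ 216 K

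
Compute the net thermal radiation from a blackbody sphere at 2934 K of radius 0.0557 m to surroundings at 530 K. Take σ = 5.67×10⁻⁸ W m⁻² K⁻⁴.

A = 4πr² = 4π × (0.0557)² = 0.0390 m².
Q = σA(T⁴ − T_s⁴). T⁴ − T_s⁴ = (2934)⁴ − (530)⁴ = 7.41×10^13 − 7.89×10^10 = 7.40×10^13 K⁴.
Q = 5.67×10⁻⁸ × 0.0390 × 7.40×10^13 = 1.64×10^5 W.

Q ≈ 1.64×10^5 W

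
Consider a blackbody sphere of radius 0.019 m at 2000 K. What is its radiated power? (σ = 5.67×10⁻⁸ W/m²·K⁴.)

P ≈ 4120 W

A = 4πr² = 4π × (0.019)² = 4.54×10^-3 m².
P = σAT⁴ = 5.67×10⁻⁸ × 4.54×10^-3 × (2000)⁴ = 5.67×10⁻⁸ × 4.54×10^-3 × 1.60×10^13.
P = 4120 W.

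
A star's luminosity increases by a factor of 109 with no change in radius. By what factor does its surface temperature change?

P ∝ T⁴ ⇒ T ∝ P^(1/4), so T scales by (109)^(1/4) = 3.23.

factor ≈ 3.23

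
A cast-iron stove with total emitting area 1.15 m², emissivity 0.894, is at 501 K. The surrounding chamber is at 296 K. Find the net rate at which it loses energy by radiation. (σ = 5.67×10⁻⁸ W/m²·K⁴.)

Q ≈ 3230 W

Q = εσA(T⁴ − T_s⁴). T⁴ − T_s⁴ = (501)⁴ − (296)⁴ = 6.30×10^10 − 7.68×10^9 = 5.53×10^10 K⁴.
Q = 0.894 × 5.67×10⁻⁸ × 1.15 × 5.53×10^10 = 3230 W.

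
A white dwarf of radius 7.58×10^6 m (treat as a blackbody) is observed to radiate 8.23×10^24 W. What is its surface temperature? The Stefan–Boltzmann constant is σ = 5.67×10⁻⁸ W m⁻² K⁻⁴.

T ≈ 21200 K

A = 4πr² = 4π × (7.58×10^6)² = 7.22×10^14 m².
From P = σAT⁴, T = (P / σA)^(1/4) = (8.23×10^24 / (5.67×10⁻⁸ × 7.22×10^14))^(1/4).
T = (2.01×10^17)^(1/4) = 21200 K.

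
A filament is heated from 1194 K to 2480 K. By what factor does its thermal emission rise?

P ∝ T⁴, so the ratio is (2480/1194)⁴ = (2.077)⁴ = 18.6.

ratio ≈ 18.6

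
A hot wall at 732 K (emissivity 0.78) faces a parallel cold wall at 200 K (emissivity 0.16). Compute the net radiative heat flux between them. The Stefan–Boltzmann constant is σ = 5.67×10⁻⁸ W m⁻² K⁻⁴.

q ≈ 2480 W/m²

For two large parallel gray plates, q = σ(T₁⁴ − T₂⁴) / (1/ε₁ + 1/ε₂ − 1).
1/ε₁ + 1/ε₂ − 1 = 1/0.78 + 1/0.16 − 1 = 6.532.
T₁⁴ − T₂⁴ = 2.87×10^11 − 1.60×10^9 = 2.86×10^11 K⁴.
q = 5.67×10⁻⁸ × 2.86×10^11 / 6.532 = 2480 W/m².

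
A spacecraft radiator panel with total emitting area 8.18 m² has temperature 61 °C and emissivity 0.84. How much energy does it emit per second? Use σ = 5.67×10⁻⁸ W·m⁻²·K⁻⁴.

61 °C = 334 K.
Stefan–Boltzmann: P = εσAT⁴ = 0.84 × 5.67×10⁻⁸ × 8.18 × (334)⁴ = 0.84 × 5.67×10⁻⁸ × 8.18 × 1.24×10^10.
P = 4850 W.

P ≈ 4850 W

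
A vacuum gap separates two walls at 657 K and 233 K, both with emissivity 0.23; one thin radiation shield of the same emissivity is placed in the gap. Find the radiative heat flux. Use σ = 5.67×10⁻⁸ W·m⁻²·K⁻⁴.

Each of the 2 gaps contributes resistance (2/ε − 1) = 2/0.23 − 1 = 7.696; total = 15.39.
q = σ(T₁⁴ − T₂⁴) / 15.39 = 5.67×10⁻⁸ × 1.83×10^11 / 15.39 = 676 W/m².

q ≈ 676 W/m²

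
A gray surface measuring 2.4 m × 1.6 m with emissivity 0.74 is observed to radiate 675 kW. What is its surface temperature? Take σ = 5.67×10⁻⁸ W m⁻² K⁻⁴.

A = 2.4 × 1.6 = 3.84 m².
From P = εσAT⁴, T = (P / εσA)^(1/4) = (6.75×10^5 / (0.74 × 5.67×10⁻⁸ × 3.84))^(1/4).
T = (4.19×10^12)^(1/4) = 1430 K.

T ≈ 1430 K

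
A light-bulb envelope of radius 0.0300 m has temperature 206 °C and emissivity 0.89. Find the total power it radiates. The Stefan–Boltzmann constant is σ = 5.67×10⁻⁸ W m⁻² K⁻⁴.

A = 4πr² = 4π × (0.0300)² = 0.0113 m².
206 °C = 479 K.
P = εσAT⁴ = 0.89 × 5.67×10⁻⁸ × 0.0113 × (479)⁴ = 0.89 × 5.67×10⁻⁸ × 0.0113 × 5.26×10^10.
P = 30.0 W.

P ≈ 30.0 W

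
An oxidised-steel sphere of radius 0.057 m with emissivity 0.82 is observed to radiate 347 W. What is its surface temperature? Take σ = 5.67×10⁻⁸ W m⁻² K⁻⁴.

A = 4πr² = 4π × (0.057)² = 0.0408 m².
From P = εσAT⁴, T = (P / εσA)^(1/4) = (347 / (0.82 × 5.67×10⁻⁸ × 0.0408))^(1/4).
T = (1.83×10^11)^(1/4) = 654 K.

T ≈ 654 K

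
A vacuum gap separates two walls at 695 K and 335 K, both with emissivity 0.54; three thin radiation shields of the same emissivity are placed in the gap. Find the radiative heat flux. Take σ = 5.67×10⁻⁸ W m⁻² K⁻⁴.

Each of the 4 gaps contributes resistance (2/ε − 1) = 2/0.54 − 1 = 2.704; total = 10.81.
q = σ(T₁⁴ − T₂⁴) / 10.81 = 5.67×10⁻⁸ × 2.21×10^11 / 10.81 = 1160 W/m².

q ≈ 1160 W/m²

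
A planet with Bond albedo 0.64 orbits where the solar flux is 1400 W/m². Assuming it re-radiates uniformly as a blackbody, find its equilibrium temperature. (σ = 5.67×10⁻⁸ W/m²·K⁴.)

T ≈ 217 K

Power absorbed = (1−a)S·πR²; power emitted = 4πR²σT⁴. Equating and cancelling πR²:
T = ((1−a)S / 4σ)^(1/4) = (504 / (4 × 5.67×10⁻⁸))^(1/4) = (2.22×10^9)^(1/4).
T = 217 K.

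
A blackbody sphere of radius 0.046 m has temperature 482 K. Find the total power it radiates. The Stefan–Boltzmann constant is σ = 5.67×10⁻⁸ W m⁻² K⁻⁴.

A = 4πr² = 4π × (0.046)² = 0.0266 m².
P = σAT⁴ = 5.67×10⁻⁸ × 0.0266 × (482)⁴ = 5.67×10⁻⁸ × 0.0266 × 5.40×10^10.
P = 81.4 W.

P ≈ 81.4 W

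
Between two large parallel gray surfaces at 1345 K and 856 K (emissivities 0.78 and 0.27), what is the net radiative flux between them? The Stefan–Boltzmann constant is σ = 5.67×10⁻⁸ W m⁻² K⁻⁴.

q ≈ 38900 W/m²

For two large parallel gray plates, q = σ(T₁⁴ − T₂⁴) / (1/ε₁ + 1/ε₂ − 1).
1/ε₁ + 1/ε₂ − 1 = 1/0.78 + 1/0.27 − 1 = 3.986.
T₁⁴ − T₂⁴ = 3.27×10^12 − 5.37×10^11 = 2.74×10^12 K⁴.
q = 5.67×10⁻⁸ × 2.74×10^12 / 3.986 = 38900 W/m².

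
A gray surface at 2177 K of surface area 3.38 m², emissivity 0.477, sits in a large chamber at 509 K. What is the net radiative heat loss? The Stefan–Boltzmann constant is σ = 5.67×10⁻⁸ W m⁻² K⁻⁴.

Q ≈ 2.05×10^6 W

Q = εσA(T⁴ − T_s⁴). T⁴ − T_s⁴ = (2177)⁴ − (509)⁴ = 2.25×10^13 − 6.71×10^10 = 2.24×10^13 K⁴.
Q = 0.477 × 5.67×10⁻⁸ × 3.38 × 2.24×10^13 = 2.05×10^6 W.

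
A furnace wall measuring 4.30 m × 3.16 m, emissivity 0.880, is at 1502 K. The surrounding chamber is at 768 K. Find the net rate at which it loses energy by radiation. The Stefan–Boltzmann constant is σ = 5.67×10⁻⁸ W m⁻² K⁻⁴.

Q ≈ 3.21×10^6 W

A = 4.30 × 3.16 = 13.6 m².
Q = εσA(T⁴ − T_s⁴). T⁴ − T_s⁴ = (1502)⁴ − (768)⁴ = 5.09×10^12 − 3.48×10^11 = 4.74×10^12 K⁴.
Q = 0.880 × 5.67×10⁻⁸ × 13.6 × 4.74×10^12 = 3.21×10^6 W.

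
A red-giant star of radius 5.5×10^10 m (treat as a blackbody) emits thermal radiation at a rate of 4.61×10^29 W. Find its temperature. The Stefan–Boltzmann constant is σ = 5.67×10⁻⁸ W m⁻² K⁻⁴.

A = 4πr² = 4π × (5.5×10^10)² = 3.80×10^22 m².
From P = σAT⁴, T = (P / σA)^(1/4) = (4.61×10^29 / (5.67×10⁻⁸ × 3.80×10^22))^(1/4).
T = (2.14×10^14)^(1/4) = 3820 K.

T ≈ 3820 K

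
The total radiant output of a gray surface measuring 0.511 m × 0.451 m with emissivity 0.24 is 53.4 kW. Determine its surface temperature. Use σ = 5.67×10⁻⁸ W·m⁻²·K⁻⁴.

T ≈ 2030 K

A = 0.511 × 0.451 = 0.230 m².
From P = εσAT⁴, T = (P / εσA)^(1/4) = (53400 / (0.24 × 5.67×10⁻⁸ × 0.230))^(1/4).
T = (1.70×10^13)^(1/4) = 2030 K.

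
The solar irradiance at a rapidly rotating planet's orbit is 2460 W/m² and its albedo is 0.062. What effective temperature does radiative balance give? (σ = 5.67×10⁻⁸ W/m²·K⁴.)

Power absorbed = (1−a)S·πR²; power emitted = 4πR²σT⁴. Equating and cancelling πR²:
T = ((1−a)S / 4σ)^(1/4) = (2310 / (4 × 5.67×10⁻⁸))^(1/4) = (1.02×10^10)^(1/4).
T = 318 K.

T ≈ 318 K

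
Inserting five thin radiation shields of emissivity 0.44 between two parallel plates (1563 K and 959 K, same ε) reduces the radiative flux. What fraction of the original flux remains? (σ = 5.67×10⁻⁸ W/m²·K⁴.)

ratio ≈ 0.167

With N identical shields there are N+1 = 6 gaps in series, each with the same radiative resistance, so the flux falls to 1/(N+1) of its unshielded value.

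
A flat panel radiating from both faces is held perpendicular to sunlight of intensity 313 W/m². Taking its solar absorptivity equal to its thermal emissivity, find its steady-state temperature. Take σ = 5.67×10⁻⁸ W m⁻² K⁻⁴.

T ≈ 229 K

Absorbed flux αS = emitted flux 2εσT⁴ per unit area; with α = ε this gives T = (S/2σ)^(1/4).
T = (313 / (2 × 5.67×10⁻⁸))^(1/4) = (2.76×10^9)^(1/4).
T = 229 K.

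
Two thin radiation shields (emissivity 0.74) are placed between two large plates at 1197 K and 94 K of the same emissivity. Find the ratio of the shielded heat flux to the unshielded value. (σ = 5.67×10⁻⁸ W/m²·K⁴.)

ratio ≈ 0.333

With N identical shields there are N+1 = 3 gaps in series, each with the same radiative resistance, so the flux falls to 1/(N+1) of its unshielded value.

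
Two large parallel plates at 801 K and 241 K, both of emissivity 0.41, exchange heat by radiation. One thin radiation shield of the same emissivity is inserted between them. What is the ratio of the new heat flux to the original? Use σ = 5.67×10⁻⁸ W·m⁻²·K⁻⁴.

ratio ≈ 0.500

With N identical shields there are N+1 = 2 gaps in series, each with the same radiative resistance, so the flux falls to 1/(N+1) of its unshielded value.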